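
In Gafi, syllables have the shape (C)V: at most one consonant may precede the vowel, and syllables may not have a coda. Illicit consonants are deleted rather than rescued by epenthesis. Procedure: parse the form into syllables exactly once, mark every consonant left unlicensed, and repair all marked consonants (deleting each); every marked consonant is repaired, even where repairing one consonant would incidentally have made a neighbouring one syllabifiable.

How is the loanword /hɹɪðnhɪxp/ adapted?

ɹɪhɪ

Syllabifying with onset maximization leaves /h/, /ð/, /n/, /x/, /p/ stranded (no codas are permitted; onsets are limited to one consonant).
Each unlicensed consonant is deleted: /h/, /ð/, /n/, /x/, /p/.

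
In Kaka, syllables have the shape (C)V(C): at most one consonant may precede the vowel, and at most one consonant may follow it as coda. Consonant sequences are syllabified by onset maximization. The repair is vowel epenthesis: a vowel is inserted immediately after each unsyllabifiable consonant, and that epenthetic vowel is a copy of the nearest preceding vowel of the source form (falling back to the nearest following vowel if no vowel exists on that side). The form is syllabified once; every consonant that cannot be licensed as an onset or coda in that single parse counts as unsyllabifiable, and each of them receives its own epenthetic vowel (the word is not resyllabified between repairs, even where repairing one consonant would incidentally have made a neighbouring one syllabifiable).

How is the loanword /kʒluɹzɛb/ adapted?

kuʒuluɹzɛb

Under (C)V(C), the unsyllabifiable consonants are /k/, /ʒ/ (at most one coda consonant is licensed; onsets are limited to one consonant).
Each unlicensed consonant becomes the onset of a new syllable: /k/ → /ku/, /ʒ/ → /ʒu/.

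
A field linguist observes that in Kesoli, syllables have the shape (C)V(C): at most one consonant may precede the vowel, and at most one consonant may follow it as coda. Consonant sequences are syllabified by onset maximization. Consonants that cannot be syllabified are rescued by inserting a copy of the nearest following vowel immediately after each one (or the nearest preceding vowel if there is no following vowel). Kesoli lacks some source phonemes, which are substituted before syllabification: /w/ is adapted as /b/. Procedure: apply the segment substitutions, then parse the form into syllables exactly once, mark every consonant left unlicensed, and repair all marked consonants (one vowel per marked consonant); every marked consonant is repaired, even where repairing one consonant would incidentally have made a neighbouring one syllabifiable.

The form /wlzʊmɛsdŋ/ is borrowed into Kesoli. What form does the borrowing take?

bʊlʊzʊmɛsdɛŋɛ

Substitution: /w/ → /b/, giving /blzʊmɛsdŋ/.
Under (C)V(C), the unsyllabifiable consonants are /b/, /l/, /d/, /ŋ/ (at most one coda consonant is licensed; onsets are limited to one consonant).
Each unlicensed consonant becomes the onset of a new syllable: /b/ → /bʊ/, /l/ → /lʊ/, /d/ → /dɛ/, /ŋ/ → /ŋɛ/.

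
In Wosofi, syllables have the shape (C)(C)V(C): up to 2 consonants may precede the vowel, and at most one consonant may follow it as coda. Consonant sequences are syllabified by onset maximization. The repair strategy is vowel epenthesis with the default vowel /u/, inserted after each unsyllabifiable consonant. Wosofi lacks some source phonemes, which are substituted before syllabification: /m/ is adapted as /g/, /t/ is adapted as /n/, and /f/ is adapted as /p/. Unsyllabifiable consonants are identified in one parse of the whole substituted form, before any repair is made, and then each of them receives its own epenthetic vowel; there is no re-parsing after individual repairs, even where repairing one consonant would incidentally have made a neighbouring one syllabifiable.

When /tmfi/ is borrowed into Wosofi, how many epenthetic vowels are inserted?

After substitution the input is /ngpi/.
The unsyllabifiable consonants are /n/; each receives one epenthetic vowel.

1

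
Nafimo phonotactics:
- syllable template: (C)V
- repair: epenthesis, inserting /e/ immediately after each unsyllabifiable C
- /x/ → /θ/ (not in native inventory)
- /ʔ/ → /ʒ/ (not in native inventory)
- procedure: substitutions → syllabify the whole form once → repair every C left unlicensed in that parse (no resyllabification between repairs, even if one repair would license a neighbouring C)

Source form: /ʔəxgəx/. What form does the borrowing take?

ʒəθegəθe

Substitution: /ʔ/ → /ʒ/, /x/ → /θ/, giving /ʒəθgəθ/.
Syllabifying with onset maximization leaves /θ/, /θ/ stranded (no codas are permitted; onsets are limited to one consonant).
Epenthesis after each stranded consonant: /θ/ → /θe/, /θ/ → /θe/.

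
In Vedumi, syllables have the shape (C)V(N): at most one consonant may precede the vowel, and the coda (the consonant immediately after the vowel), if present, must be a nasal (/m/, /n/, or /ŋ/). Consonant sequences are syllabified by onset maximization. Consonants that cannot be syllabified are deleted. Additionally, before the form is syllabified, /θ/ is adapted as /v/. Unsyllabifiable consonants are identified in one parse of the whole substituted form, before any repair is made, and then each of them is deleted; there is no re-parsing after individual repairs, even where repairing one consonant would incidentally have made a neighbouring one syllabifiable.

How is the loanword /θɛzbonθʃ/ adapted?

Substitution: /θ/ → /v/, giving /vɛzbonvʃ/.
Syllabifying with onset maximization leaves /z/, /v/, /ʃ/ stranded (only a nasal (/m/, /n/, or /ŋ/) is licensed in coda position; onsets are limited to one consonant).
Deleting the stranded consonants removes /z/, /v/, /ʃ/.

vɛbon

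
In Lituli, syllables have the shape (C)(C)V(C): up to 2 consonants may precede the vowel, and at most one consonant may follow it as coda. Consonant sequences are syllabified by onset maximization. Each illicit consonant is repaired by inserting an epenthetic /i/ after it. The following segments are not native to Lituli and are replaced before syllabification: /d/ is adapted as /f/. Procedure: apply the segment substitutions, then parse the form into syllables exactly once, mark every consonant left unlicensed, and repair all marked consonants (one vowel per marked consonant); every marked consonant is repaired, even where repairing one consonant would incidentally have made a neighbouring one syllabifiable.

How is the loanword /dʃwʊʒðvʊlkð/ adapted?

Substitution: /d/ → /f/, giving /fʃwʊʒðvʊlkð/.
The consonants /f/, /k/, /ð/ cannot be parsed into a legal (C)(C)V(C) syllable (at most one coda consonant is licensed; onsets may contain at most 2 consonants).
Each unlicensed consonant becomes the onset of a new syllable: /f/ → /fi/, /k/ → /ki/, /ð/ → /ði/.

fiʃwʊʒðvʊlkiði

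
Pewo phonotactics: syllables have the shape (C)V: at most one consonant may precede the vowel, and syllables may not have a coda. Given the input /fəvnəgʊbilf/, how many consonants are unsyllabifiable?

Under (C)V, the unsyllabifiable consonants are /v/, /l/, /f/ (no codas are permitted; onsets are limited to one consonant).

3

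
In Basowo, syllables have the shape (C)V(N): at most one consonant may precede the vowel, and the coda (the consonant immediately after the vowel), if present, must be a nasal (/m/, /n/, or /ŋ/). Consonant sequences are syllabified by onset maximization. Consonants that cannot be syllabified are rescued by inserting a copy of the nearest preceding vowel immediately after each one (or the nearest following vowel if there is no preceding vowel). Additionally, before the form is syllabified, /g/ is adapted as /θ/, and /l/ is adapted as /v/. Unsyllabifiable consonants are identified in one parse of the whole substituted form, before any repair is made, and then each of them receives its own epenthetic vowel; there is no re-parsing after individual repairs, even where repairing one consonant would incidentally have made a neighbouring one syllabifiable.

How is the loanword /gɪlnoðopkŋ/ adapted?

θɪvɪnoðopokoŋo

Substitution: /g/ → /θ/, /l/ → /v/, giving /θɪvnoðopkŋ/.
Under (C)V(N), the unsyllabifiable consonants are /v/, /p/, /k/, /ŋ/ (only a nasal (/m/, /n/, or /ŋ/) is licensed in coda position; onsets are limited to one consonant).
Epenthesis after each stranded consonant: /v/ → /vɪ/, /p/ → /po/, /k/ → /ko/, /ŋ/ → /ŋo/.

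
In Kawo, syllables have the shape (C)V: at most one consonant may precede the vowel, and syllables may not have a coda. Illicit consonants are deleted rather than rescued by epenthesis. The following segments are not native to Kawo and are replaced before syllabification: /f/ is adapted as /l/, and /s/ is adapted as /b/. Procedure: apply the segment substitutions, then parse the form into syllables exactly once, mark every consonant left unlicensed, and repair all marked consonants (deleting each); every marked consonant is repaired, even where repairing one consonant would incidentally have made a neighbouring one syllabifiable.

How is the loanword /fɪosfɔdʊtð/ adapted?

lɪolɔdʊ

Substitution: /f/ → /l/, /s/ → /b/, giving /lɪoblɔdʊtð/.
Under (C)V, the unsyllabifiable consonants are /b/, /t/, /ð/ (no codas are permitted; onsets are limited to one consonant).
Deletion applies to /b/, /t/, /ð/.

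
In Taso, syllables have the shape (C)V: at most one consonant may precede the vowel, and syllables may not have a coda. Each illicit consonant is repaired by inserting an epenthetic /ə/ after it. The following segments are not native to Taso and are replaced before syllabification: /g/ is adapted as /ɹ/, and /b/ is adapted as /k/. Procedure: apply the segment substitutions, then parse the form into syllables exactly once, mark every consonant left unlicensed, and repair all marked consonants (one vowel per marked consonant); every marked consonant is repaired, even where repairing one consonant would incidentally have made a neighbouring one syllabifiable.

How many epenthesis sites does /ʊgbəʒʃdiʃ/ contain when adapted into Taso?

After substitution the input is /ʊɹkəʒʃdiʃ/.
The unsyllabifiable consonants are /ɹ/, /ʒ/, /ʃ/, /ʃ/; each receives one epenthetic vowel.

4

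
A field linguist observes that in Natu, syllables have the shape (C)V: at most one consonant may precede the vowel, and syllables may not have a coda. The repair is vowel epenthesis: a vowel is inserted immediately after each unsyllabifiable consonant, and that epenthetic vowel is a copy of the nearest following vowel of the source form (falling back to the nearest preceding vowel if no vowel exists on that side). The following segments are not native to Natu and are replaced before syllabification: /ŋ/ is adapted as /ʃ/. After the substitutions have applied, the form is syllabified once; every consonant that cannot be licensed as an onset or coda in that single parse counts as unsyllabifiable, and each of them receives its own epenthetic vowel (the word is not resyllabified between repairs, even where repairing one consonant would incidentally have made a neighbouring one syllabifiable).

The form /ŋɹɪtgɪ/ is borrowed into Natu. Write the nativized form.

Substitution: /ŋ/ → /ʃ/, giving /ʃɹɪtgɪ/.
Syllabifying with onset maximization leaves /ʃ/, /t/ stranded (no codas are permitted; onsets are limited to one consonant).
Each unlicensed consonant becomes the onset of a new syllable: /ʃ/ → /ʃɪ/, /t/ → /tɪ/.

ʃɪɹɪtɪgɪ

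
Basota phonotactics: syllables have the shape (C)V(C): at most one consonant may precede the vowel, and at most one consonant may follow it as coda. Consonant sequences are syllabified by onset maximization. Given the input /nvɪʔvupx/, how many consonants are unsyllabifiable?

2

Under (C)V(C), the unsyllabifiable consonants are /n/, /x/ (at most one coda consonant is licensed; onsets are limited to one consonant).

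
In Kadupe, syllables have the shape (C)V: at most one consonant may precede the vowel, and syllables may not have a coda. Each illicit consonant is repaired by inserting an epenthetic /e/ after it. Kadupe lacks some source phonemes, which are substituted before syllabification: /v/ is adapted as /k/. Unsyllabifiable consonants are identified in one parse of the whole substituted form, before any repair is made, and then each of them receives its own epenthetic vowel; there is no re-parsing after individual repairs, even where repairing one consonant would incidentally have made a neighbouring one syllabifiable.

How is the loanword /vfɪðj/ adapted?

kefɪðeje

Substitution: /v/ → /k/, giving /kfɪðj/.
The consonants /k/, /ð/, /j/ cannot be parsed into a legal (C)V syllable (no codas are permitted; onsets are limited to one consonant).
Each unlicensed consonant becomes the onset of a new syllable: /k/ → /ke/, /ð/ → /ðe/, /j/ → /je/.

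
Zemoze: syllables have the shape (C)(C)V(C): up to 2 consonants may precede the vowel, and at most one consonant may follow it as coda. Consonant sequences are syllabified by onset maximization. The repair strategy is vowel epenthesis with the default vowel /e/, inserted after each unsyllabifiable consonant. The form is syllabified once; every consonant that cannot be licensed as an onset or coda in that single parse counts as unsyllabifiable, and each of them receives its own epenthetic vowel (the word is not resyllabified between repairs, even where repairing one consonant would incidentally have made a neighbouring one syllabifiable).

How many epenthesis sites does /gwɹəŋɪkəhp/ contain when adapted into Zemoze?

The unsyllabifiable consonants are /g/, /p/; each receives one epenthetic vowel.

2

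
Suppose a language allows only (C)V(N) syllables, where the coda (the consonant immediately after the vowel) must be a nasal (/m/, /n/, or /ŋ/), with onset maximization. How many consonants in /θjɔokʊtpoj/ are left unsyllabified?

Syllabifying with onset maximization leaves /θ/, /t/, /j/ stranded (only a nasal (/m/, /n/, or /ŋ/) is licensed in coda position; onsets are limited to one consonant).

3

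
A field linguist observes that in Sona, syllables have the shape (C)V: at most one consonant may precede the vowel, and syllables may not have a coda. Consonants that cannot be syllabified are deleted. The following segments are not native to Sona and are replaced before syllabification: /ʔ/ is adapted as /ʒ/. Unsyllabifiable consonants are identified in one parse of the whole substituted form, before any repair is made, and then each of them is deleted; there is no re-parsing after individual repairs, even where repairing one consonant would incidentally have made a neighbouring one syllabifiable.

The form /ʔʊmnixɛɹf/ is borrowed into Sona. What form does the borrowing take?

Substitution: /ʔ/ → /ʒ/, giving /ʒʊmnixɛɹf/.
Under (C)V, the unsyllabifiable consonants are /m/, /ɹ/, /f/ (no codas are permitted; onsets are limited to one consonant).
Deleting the stranded consonants removes /m/, /ɹ/, /f/.

ʒʊnixɛ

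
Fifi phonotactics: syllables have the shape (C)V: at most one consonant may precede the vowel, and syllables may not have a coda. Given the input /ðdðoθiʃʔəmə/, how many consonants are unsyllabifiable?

3

Syllabifying with onset maximization leaves /ð/, /d/, /ʃ/ stranded (no codas are permitted; onsets are limited to one consonant).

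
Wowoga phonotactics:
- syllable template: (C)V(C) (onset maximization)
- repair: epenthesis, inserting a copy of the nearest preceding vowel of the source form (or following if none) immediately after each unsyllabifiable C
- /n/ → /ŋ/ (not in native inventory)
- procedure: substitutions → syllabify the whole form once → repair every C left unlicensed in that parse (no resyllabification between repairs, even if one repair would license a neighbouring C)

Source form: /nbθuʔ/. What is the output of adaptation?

Substitution: /n/ → /ŋ/, giving /ŋbθuʔ/.
Under (C)V(C), the unsyllabifiable consonants are /ŋ/, /b/ (at most one coda consonant is licensed; onsets are limited to one consonant).
Inserting the epenthetic vowel yields /ŋ/ → /ŋu/, /b/ → /bu/.

ŋubuθuʔ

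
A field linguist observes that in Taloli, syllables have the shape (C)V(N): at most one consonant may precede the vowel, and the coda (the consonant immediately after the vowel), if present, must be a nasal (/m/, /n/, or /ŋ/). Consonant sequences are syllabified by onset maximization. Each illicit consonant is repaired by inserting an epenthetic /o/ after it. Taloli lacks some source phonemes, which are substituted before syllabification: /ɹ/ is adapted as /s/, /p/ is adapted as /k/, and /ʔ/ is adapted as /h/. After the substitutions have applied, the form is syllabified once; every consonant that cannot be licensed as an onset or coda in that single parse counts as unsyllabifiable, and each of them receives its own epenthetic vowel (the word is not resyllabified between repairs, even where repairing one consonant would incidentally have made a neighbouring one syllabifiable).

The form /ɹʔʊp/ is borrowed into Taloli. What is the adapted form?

sohʊko

Substitution: /ɹ/ → /s/, /ʔ/ → /h/, /p/ → /k/, giving /shʊk/.
The consonants /s/, /k/ cannot be parsed into a legal (C)V(N) syllable (only a nasal (/m/, /n/, or /ŋ/) is licensed in coda position; onsets are limited to one consonant).
Each unlicensed consonant becomes the onset of a new syllable: /s/ → /so/, /k/ → /ko/.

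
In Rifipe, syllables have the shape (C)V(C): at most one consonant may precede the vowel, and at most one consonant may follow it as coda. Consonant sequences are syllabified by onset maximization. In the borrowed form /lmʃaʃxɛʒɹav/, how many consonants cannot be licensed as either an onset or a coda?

Under (C)V(C), the unsyllabifiable consonants are /l/, /m/ (at most one coda consonant is licensed; onsets are limited to one consonant).

2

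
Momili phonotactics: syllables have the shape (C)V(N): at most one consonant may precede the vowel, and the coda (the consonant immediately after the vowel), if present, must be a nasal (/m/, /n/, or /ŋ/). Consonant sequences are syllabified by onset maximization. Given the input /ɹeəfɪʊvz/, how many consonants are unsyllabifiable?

Syllabifying with onset maximization leaves /v/, /z/ stranded (only a nasal (/m/, /n/, or /ŋ/) is licensed in coda position; onsets are limited to one consonant).

2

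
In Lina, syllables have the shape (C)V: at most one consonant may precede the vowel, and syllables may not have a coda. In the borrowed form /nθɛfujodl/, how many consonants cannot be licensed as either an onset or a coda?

3

Under (C)V, the unsyllabifiable consonants are /n/, /d/, /l/ (no codas are permitted; onsets are limited to one consonant).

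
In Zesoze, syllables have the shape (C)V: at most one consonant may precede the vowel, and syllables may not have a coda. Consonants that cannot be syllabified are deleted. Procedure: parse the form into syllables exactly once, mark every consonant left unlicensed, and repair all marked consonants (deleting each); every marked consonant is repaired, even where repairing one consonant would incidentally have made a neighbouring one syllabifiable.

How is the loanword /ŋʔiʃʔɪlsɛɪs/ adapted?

The consonants /ŋ/, /ʃ/, /l/, /s/ cannot be parsed into a legal (C)V syllable (no codas are permitted; onsets are limited to one consonant).
Deleting the stranded consonants removes /ŋ/, /ʃ/, /l/, /s/.

ʔiʔɪsɛɪ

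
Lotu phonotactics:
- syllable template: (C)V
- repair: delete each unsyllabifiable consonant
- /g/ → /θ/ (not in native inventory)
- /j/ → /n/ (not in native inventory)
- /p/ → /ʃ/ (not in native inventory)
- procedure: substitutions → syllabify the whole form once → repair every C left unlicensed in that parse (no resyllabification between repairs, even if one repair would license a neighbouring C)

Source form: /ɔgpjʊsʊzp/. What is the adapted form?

Substitution: /g/ → /θ/, /p/ → /ʃ/, /j/ → /n/, giving /ɔθʃnʊsʊzʃ/.
Syllabifying with onset maximization leaves /θ/, /ʃ/, /z/, /ʃ/ stranded (no codas are permitted; onsets are limited to one consonant).
Deleting the stranded consonants removes /θ/, /ʃ/, /z/, /ʃ/.

ɔnʊsʊ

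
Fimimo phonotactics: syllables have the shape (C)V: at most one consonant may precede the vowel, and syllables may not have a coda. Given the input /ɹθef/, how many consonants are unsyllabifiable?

Under (C)V, the unsyllabifiable consonants are /ɹ/, /f/ (no codas are permitted; onsets are limited to one consonant).

2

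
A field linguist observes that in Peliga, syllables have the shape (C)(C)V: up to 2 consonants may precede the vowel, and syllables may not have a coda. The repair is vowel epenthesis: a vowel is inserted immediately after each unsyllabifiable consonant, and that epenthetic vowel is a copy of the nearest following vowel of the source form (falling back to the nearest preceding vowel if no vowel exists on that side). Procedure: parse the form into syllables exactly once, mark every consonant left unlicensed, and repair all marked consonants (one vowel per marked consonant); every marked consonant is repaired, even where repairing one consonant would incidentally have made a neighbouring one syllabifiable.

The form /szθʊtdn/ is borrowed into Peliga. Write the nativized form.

sʊzθʊtʊdʊnʊ

Syllabifying with onset maximization leaves /s/, /t/, /d/, /n/ stranded (no codas are permitted; onsets may contain at most 2 consonants).
Each unlicensed consonant becomes the onset of a new syllable: /s/ → /sʊ/, /t/ → /tʊ/, /d/ → /dʊ/, /n/ → /nʊ/.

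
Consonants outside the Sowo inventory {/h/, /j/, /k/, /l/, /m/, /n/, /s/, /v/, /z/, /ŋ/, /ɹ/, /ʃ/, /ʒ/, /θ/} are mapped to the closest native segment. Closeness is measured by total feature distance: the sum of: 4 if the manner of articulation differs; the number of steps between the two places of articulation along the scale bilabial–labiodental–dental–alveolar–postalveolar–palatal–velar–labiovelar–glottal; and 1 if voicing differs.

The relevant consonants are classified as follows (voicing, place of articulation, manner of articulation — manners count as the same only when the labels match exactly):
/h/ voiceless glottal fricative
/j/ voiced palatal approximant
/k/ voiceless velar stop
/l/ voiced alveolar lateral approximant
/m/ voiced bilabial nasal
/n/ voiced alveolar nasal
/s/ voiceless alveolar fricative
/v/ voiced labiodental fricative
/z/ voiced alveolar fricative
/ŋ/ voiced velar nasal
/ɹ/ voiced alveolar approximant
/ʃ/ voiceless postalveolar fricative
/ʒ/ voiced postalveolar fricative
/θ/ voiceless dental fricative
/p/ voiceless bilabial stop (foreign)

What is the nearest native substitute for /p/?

/m/ is closest: manner differs (stop→nasal, +4), place distance 0 (bilabial→bilabial), voicing differs (+1); total 5. Next closest is /k/ at distance 6.

m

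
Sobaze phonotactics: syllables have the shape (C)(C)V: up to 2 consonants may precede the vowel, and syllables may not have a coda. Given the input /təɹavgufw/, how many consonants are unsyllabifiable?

The consonants /f/, /w/ cannot be parsed into a legal (C)(C)V syllable (no codas are permitted; onsets may contain at most 2 consonants).

2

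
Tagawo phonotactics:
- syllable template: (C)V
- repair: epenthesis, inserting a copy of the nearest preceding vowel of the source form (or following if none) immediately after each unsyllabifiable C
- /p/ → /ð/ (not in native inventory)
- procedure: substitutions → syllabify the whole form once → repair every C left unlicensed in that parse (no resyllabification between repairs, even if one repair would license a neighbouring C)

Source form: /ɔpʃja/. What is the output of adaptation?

ɔðɔʃɔja

Substitution: /p/ → /ð/, giving /ɔðʃja/.
The consonants /ð/, /ʃ/ cannot be parsed into a legal (C)V syllable (no codas are permitted; onsets are limited to one consonant).
Each unlicensed consonant becomes the onset of a new syllable: /ð/ → /ðɔ/, /ʃ/ → /ʃɔ/.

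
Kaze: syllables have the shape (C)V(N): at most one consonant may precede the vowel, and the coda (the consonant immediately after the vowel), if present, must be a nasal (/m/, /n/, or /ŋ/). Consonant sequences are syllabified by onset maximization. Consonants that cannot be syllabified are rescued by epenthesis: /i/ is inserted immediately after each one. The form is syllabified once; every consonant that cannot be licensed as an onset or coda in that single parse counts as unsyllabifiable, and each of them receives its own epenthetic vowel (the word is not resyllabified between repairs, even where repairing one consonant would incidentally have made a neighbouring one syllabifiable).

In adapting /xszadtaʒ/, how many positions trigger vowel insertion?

4

The unsyllabifiable consonants are /x/, /s/, /d/, /ʒ/; each receives one epenthetic vowel.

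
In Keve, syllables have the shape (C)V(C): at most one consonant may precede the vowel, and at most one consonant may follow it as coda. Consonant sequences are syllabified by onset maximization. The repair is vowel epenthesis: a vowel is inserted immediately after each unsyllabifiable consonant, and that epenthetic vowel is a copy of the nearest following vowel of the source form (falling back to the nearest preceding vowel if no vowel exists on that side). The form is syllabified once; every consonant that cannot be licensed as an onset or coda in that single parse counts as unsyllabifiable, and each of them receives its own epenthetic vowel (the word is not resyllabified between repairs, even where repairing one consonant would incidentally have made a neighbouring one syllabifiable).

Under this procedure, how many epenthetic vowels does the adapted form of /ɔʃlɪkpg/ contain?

2

The unsyllabifiable consonants are /p/, /g/; each receives one epenthetic vowel.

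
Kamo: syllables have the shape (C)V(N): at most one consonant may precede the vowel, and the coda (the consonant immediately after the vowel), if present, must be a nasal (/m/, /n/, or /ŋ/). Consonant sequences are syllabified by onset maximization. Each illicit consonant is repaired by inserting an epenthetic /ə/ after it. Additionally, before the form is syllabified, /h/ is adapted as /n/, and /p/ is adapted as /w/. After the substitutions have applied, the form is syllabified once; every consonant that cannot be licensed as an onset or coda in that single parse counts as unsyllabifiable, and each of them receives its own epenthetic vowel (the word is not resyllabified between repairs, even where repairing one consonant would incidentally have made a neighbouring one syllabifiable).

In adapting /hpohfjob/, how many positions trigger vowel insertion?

3

After substitution the input is /nwonfjob/.
The unsyllabifiable consonants are /n/, /f/, /b/; each receives one epenthetic vowel.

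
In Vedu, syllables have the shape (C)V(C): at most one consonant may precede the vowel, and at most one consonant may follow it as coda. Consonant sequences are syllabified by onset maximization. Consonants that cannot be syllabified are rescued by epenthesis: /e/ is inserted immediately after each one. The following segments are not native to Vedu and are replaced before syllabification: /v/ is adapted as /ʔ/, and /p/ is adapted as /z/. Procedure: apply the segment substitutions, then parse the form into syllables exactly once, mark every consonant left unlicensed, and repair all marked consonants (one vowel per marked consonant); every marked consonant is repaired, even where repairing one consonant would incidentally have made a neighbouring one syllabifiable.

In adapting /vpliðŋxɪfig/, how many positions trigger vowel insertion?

3

After substitution the input is /ʔzliðŋxɪfig/.
The unsyllabifiable consonants are /ʔ/, /z/, /ŋ/; each receives one epenthetic vowel.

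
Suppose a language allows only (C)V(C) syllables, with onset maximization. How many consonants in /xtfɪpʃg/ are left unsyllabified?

The consonants /x/, /t/, /ʃ/, /g/ cannot be parsed into a legal (C)V(C) syllable (at most one coda consonant is licensed; onsets are limited to one consonant).

4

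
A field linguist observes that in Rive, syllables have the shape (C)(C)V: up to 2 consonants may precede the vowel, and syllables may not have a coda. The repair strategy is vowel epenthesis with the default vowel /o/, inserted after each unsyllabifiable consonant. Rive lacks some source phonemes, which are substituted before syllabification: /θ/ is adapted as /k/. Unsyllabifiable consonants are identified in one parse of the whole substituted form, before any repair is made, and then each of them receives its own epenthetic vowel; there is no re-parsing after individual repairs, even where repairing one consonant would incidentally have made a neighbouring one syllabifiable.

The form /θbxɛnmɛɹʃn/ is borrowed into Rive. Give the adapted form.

Substitution: /θ/ → /k/, giving /kbxɛnmɛɹʃn/.
Under (C)(C)V, the unsyllabifiable consonants are /k/, /ɹ/, /ʃ/, /n/ (no codas are permitted; onsets may contain at most 2 consonants).
Inserting the epenthetic vowel yields /k/ → /ko/, /ɹ/ → /ɹo/, /ʃ/ → /ʃo/, /n/ → /no/.

kobxɛnmɛɹoʃono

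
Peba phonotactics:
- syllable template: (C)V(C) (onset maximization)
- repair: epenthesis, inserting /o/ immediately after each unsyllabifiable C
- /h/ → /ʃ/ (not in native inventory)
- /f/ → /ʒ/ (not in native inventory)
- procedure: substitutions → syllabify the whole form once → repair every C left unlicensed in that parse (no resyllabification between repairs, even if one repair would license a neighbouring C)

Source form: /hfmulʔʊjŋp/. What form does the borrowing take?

ʃoʒomulʔʊjŋopo

Substitution: /h/ → /ʃ/, /f/ → /ʒ/, giving /ʃʒmulʔʊjŋp/.
Under (C)V(C), the unsyllabifiable consonants are /ʃ/, /ʒ/, /ŋ/, /p/ (at most one coda consonant is licensed; onsets are limited to one consonant).
Inserting the epenthetic vowel yields /ʃ/ → /ʃo/, /ʒ/ → /ʒo/, /ŋ/ → /ŋo/, /p/ → /po/.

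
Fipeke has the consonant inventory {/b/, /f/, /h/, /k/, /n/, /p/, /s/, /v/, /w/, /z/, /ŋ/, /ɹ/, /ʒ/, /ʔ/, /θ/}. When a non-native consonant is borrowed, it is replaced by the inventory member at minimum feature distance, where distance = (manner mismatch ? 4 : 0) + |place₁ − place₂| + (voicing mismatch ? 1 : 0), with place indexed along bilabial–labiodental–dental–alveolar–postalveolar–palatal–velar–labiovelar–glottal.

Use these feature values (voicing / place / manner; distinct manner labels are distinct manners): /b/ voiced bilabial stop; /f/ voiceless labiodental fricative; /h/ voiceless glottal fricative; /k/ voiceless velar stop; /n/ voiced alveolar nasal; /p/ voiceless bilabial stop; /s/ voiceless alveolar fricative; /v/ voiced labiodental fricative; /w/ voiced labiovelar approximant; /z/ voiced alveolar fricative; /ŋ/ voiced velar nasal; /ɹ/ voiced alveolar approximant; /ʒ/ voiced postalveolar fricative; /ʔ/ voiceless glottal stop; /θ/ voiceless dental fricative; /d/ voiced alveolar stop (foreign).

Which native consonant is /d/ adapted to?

b

/b/ is closest: same manner (stop), place distance 3 (alveolar→bilabial), same voicing; total 3. Next closest is /k/ at distance 4.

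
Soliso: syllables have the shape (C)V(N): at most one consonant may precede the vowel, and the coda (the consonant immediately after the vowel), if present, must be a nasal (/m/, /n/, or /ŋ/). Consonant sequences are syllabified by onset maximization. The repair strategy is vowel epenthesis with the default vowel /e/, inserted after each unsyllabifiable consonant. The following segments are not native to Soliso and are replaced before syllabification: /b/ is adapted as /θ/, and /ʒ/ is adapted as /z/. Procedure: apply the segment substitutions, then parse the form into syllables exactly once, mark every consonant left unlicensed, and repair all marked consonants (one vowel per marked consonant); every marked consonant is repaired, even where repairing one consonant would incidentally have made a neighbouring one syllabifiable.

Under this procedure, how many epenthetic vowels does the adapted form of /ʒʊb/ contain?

After substitution the input is /zʊθ/.
The unsyllabifiable consonants are /θ/; each receives one epenthetic vowel.

1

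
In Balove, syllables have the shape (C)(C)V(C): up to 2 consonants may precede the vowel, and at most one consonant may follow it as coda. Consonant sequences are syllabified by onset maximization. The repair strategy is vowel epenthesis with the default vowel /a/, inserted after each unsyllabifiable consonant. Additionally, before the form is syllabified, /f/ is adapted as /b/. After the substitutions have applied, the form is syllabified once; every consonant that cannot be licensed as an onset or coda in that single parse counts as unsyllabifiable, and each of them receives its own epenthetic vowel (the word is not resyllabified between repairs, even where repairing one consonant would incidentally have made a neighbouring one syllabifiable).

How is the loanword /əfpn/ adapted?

əbpana

Substitution: /f/ → /b/, giving /əbpn/.
Under (C)(C)V(C), the unsyllabifiable consonants are /p/, /n/ (at most one coda consonant is licensed; onsets may contain at most 2 consonants).
Epenthesis after each stranded consonant: /p/ → /pa/, /n/ → /na/.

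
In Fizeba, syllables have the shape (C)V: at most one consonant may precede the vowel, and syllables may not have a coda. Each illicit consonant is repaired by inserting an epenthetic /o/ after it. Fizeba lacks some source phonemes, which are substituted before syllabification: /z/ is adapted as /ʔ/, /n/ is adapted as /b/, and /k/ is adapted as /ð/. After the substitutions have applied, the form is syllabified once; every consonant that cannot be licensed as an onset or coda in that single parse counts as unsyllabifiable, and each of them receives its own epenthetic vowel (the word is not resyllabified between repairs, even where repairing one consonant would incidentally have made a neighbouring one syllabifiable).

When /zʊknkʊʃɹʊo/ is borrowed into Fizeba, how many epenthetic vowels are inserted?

After substitution the input is /ʔʊðbðʊʃɹʊo/.
The unsyllabifiable consonants are /ð/, /b/, /ʃ/; each receives one epenthetic vowel.

3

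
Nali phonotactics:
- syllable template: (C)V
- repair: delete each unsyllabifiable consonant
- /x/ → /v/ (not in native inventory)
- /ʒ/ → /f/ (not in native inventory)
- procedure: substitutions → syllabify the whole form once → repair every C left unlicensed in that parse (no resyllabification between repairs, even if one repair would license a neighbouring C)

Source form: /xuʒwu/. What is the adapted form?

vuwu

Substitution: /x/ → /v/, /ʒ/ → /f/, giving /vufwu/.
Under (C)V, the unsyllabifiable consonants are /f/ (no codas are permitted; onsets are limited to one consonant).
Deleting the stranded consonants removes /f/.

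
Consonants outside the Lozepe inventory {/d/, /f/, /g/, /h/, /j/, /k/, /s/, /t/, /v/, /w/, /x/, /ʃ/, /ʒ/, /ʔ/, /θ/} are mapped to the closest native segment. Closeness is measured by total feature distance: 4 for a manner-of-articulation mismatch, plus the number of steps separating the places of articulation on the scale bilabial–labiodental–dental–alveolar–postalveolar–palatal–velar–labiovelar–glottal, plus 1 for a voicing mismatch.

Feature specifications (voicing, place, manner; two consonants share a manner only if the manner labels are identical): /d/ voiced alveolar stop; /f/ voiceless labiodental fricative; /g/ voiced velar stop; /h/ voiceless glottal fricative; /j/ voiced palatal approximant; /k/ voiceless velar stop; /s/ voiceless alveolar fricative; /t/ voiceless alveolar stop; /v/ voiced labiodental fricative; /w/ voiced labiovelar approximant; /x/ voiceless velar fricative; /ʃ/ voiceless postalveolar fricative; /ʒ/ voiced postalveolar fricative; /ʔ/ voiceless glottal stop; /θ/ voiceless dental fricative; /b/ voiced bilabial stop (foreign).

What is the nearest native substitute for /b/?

/d/ is closest: same manner (stop), place distance 3 (bilabial→alveolar), same voicing; total 3. Next closest is /t/ at distance 4.

d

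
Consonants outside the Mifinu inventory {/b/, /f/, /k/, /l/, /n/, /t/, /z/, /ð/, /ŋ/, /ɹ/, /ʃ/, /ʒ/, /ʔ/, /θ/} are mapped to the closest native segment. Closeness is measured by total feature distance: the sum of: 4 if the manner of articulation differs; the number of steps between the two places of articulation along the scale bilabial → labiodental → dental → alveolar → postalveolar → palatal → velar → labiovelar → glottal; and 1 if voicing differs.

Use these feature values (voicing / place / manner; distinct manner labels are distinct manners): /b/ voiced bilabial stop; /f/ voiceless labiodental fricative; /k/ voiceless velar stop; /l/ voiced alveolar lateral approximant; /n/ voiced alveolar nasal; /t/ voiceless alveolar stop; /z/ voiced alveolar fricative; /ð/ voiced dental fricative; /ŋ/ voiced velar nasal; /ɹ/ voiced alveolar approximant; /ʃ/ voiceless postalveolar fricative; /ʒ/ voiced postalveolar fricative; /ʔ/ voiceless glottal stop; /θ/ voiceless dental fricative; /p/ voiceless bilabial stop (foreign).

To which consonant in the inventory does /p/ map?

b

/b/ is closest: same manner (stop), place distance 0 (bilabial→bilabial), voicing differs (+1); total 1. Next closest is /t/ at distance 3.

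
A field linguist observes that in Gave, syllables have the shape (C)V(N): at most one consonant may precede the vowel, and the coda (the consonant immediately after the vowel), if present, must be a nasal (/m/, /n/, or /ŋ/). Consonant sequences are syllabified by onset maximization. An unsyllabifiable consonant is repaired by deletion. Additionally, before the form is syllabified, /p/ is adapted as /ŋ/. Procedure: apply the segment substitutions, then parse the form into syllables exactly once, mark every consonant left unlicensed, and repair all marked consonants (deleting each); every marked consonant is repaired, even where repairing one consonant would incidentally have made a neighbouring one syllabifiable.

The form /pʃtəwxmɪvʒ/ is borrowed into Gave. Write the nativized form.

Substitution: /p/ → /ŋ/, giving /ŋʃtəwxmɪvʒ/.
Under (C)V(N), the unsyllabifiable consonants are /ŋ/, /ʃ/, /w/, /x/, /v/, /ʒ/ (only a nasal (/m/, /n/, or /ŋ/) is licensed in coda position; onsets are limited to one consonant).
Deleting the stranded consonants removes /ŋ/, /ʃ/, /w/, /x/, /v/, /ʒ/.

təmɪ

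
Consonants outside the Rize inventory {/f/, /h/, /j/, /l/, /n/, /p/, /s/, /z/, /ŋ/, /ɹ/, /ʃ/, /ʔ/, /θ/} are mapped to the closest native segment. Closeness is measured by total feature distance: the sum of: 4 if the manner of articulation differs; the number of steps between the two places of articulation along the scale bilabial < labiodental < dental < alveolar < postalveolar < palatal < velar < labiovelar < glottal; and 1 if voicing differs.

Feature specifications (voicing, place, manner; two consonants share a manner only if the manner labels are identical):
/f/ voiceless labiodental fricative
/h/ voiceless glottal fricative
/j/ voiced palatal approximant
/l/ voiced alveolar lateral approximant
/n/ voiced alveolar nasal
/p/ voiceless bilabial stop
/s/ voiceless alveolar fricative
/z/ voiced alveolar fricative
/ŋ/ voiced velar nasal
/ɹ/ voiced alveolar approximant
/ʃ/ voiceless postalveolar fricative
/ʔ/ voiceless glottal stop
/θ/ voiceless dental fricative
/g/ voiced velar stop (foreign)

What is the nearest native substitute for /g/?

/ʔ/ is closest: same manner (stop), place distance 2 (velar→glottal), voicing differs (+1); total 3. Next closest is /ŋ/ at distance 4.

ʔ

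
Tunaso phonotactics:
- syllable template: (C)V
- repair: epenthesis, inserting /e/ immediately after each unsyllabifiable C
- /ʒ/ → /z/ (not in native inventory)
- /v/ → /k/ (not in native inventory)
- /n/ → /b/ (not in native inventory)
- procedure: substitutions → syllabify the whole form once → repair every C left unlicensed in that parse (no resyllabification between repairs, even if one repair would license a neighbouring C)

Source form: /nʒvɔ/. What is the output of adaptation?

Substitution: /n/ → /b/, /ʒ/ → /z/, /v/ → /k/, giving /bzkɔ/.
Under (C)V, the unsyllabifiable consonants are /b/, /z/ (no codas are permitted; onsets are limited to one consonant).
Each unlicensed consonant becomes the onset of a new syllable: /b/ → /be/, /z/ → /ze/.

bezekɔ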